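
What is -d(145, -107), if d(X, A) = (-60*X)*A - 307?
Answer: -930593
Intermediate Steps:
d(X, A) = -307 - 60*A*X (d(X, A) = -60*A*X - 307 = -307 - 60*A*X)
-d(145, -107) = -(-307 - 60*(-107)*145) = -(-307 + 930900) = -1*930593 = -930593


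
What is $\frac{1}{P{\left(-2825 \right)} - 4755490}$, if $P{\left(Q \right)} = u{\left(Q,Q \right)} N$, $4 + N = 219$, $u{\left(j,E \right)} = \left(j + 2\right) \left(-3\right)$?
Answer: $- \frac{1}{2934655} \approx -3.4076 \cdot 10^{-7}$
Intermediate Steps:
$u{\left(j,E \right)} = -6 - 3 j$ ($u{\left(j,E \right)} = \left(2 + j\right) \left(-3\right) = -6 - 3 j$)
$N = 215$ ($N = -4 + 219 = 215$)
$P{\left(Q \right)} = -1290 - 645 Q$ ($P{\left(Q \right)} = \left(-6 - 3 Q\right) 215 = -1290 - 645 Q$)
$\frac{1}{P{\left(-2825 \right)} - 4755490} = \frac{1}{\left(-1290 - -1822125\right) - 4755490} = \frac{1}{\left(-1290 + 1822125\right) - 4755490} = \frac{1}{1820835 - 4755490} = \frac{1}{-2934655} = - \frac{1}{2934655}$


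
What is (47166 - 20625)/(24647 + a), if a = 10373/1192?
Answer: 31636872/29389597 ≈ 1.0765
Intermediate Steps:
a = 10373/1192 (a = 10373*(1/1192) = 10373/1192 ≈ 8.7022)
(47166 - 20625)/(24647 + a) = (47166 - 20625)/(24647 + 10373/1192) = 26541/(29389597/1192) = 26541*(1192/29389597) = 31636872/29389597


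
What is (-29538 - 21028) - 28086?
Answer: -78652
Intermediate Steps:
(-29538 - 21028) - 28086 = -50566 - 28086 = -78652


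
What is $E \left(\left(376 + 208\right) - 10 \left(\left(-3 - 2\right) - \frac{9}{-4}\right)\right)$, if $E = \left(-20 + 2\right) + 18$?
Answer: $0$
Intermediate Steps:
$E = 0$ ($E = -18 + 18 = 0$)
$E \left(\left(376 + 208\right) - 10 \left(\left(-3 - 2\right) - \frac{9}{-4}\right)\right) = 0 \left(\left(376 + 208\right) - 10 \left(\left(-3 - 2\right) - \frac{9}{-4}\right)\right) = 0 \left(584 - 10 \left(\left(-3 - 2\right) - - \frac{9}{4}\right)\right) = 0 \left(584 - 10 \left(-5 + \frac{9}{4}\right)\right) = 0 \left(584 - - \frac{55}{2}\right) = 0 \left(584 + \frac{55}{2}\right) = 0 \cdot \frac{1223}{2} = 0$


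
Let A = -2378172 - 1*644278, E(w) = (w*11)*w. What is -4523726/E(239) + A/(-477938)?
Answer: -131480763019/150151630739 ≈ -0.87565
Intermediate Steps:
E(w) = 11*w**2 (E(w) = (11*w)*w = 11*w**2)
A = -3022450 (A = -2378172 - 644278 = -3022450)
-4523726/E(239) + A/(-477938) = -4523726/(11*239**2) - 3022450/(-477938) = -4523726/(11*57121) - 3022450*(-1/477938) = -4523726/628331 + 1511225/238969 = -131480763019/150151630739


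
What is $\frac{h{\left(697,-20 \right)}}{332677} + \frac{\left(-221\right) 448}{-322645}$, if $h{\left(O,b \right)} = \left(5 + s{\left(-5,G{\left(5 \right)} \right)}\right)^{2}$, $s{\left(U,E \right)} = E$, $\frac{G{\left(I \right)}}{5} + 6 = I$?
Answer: $\frac{99008}{322645} \approx 0.30686$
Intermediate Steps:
$G{\left(I \right)} = -30 + 5 I$
$h{\left(O,b \right)} = 0$ ($h{\left(O,b \right)} = \left(5 + \left(-30 + 5 \cdot 5\right)\right)^{2} = \left(5 + \left(-30 + 25\right)\right)^{2} = \left(5 - 5\right)^{2} = 0^{2} = 0$)
$\frac{h{\left(697,-20 \right)}}{332677} + \frac{\left(-221\right) 448}{-322645} = \frac{0}{332677} + \frac{\left(-221\right) 448}{-322645} = 0 \cdot \frac{1}{332677} - - \frac{99008}{322645} = 0 + \frac{99008}{322645} = \frac{99008}{322645}$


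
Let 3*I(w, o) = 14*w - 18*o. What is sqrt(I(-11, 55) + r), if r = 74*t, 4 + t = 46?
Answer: 2*sqrt(6135)/3 ≈ 52.217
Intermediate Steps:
t = 42 (t = -4 + 46 = 42)
I(w, o) = -6*o + 14*w/3 (I(w, o) = (14*w - 18*o)/3 = (-18*o + 14*w)/3 = -6*o + 14*w/3)
r = 3108 (r = 74*42 = 3108)
sqrt(I(-11, 55) + r) = sqrt((-6*55 + (14/3)*(-11)) + 3108) = sqrt((-330 - 154/3) + 3108) = sqrt(-1144/3 + 3108) = sqrt(8180/3) = 2*sqrt(6135)/3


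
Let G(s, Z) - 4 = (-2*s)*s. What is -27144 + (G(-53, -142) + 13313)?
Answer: -19445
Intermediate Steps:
G(s, Z) = 4 - 2*s² (G(s, Z) = 4 + (-2*s)*s = 4 - 2*s²)
-27144 + (G(-53, -142) + 13313) = -27144 + ((4 - 2*(-53)²) + 13313) = -27144 + ((4 - 2*2809) + 13313) = -27144 + ((4 - 5618) + 13313) = -27144 + (-5614 + 13313) = -27144 + 7699 = -19445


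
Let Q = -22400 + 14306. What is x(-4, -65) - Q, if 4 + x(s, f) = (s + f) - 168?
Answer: 7853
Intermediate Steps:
x(s, f) = -172 + f + s (x(s, f) = -4 + ((s + f) - 168) = -4 + ((f + s) - 168) = -4 + (-168 + f + s) = -172 + f + s)
Q = -8094
x(-4, -65) - Q = (-172 - 65 - 4) - 1*(-8094) = -241 + 8094 = 7853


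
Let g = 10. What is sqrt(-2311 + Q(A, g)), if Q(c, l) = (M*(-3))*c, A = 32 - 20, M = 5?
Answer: I*sqrt(2491) ≈ 49.91*I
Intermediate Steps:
A = 12
Q(c, l) = -15*c (Q(c, l) = (5*(-3))*c = -15*c)
sqrt(-2311 + Q(A, g)) = sqrt(-2311 - 15*12) = sqrt(-2311 - 180) = sqrt(-2491) = I*sqrt(2491)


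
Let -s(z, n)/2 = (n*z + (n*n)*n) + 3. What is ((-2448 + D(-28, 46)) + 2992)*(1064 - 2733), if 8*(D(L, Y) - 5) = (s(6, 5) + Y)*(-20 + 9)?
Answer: -6143589/4 ≈ -1.5359e+6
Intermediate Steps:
s(z, n) = -6 - 2*n³ - 2*n*z (s(z, n) = -2*((n*z + (n*n)*n) + 3) = -2*((n*z + n²*n) + 3) = -2*((n*z + n³) + 3) = -2*((n³ + n*z) + 3) = -2*(3 + n³ + n*z) = -6 - 2*n³ - 2*n*z)
D(L, Y) = 879/2 - 11*Y/8 (D(L, Y) = 5 + (((-6 - 2*5³ - 2*5*6) + Y)*(-20 + 9))/8 = 5 + (((-6 - 2*125 - 60) + Y)*(-11))/8 = 5 + (((-6 - 250 - 60) + Y)*(-11))/8 = 5 + ((-316 + Y)*(-11))/8 = 5 + (3476 - 11*Y)/8 = 5 + (869/2 - 11*Y/8) = 879/2 - 11*Y/8)
((-2448 + D(-28, 46)) + 2992)*(1064 - 2733) = ((-2448 + (879/2 - 11/8*46)) + 2992)*(1064 - 2733) = ((-2448 + (879/2 - 253/4)) + 2992)*(-1669) = ((-2448 + 1505/4) + 2992)*(-1669) = (-8287/4 + 2992)*(-1669) = (3681/4)*(-1669) = -6143589/4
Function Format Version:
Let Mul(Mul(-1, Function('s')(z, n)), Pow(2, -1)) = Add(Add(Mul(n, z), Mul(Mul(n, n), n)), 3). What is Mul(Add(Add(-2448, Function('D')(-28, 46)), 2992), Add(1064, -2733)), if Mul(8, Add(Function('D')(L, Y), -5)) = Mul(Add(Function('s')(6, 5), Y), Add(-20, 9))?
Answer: Rational(-6143589, 4) ≈ -1.5359e+6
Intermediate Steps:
Function('s')(z, n) = Add(-6, Mul(-2, Pow(n, 3)), Mul(-2, n, z)) (Function('s')(z, n) = Mul(-2, Add(Add(Mul(n, z), Mul(Mul(n, n), n)), 3)) = Mul(-2, Add(Add(Mul(n, z), Mul(Pow(n, 2), n)), 3)) = Mul(-2, Add(Add(Mul(n, z), Pow(n, 3)), 3)) = Mul(-2, Add(Add(Pow(n, 3), Mul(n, z)), 3)) = Mul(-2, Add(3, Pow(n, 3), Mul(n, z))) = Add(-6, Mul(-2, Pow(n, 3)), Mul(-2, n, z)))
Function('D')(L, Y) = Add(Rational(879, 2), Mul(Rational(-11, 8), Y)) (Function('D')(L, Y) = Add(5, Mul(Rational(1, 8), Mul(Add(Add(-6, Mul(-2, Pow(5, 3)), Mul(-2, 5, 6)), Y), Add(-20, 9)))) = Add(5, Mul(Rational(1, 8), Mul(Add(Add(-6, Mul(-2, 125), -60), Y), -11))) = Add(5, Mul(Rational(1, 8), Mul(Add(Add(-6, -250, -60), Y), -11))) = Add(5, Mul(Rational(1, 8), Mul(Add(-316, Y), -11))) = Add(5, Mul(Rational(1, 8), Add(3476, Mul(-11, Y)))) = Add(5, Add(Rational(869, 2), Mul(Rational(-11, 8), Y))) = Add(Rational(879, 2), Mul(Rational(-11, 8), Y)))
Mul(Add(Add(-2448, Function('D')(-28, 46)), 2992), Add(1064, -2733)) = Mul(Add(Add(-2448, Add(Rational(879, 2), Mul(Rational(-11, 8), 46))), 2992), Add(1064, -2733)) = Mul(Add(Add(-2448, Add(Rational(879, 2), Rational(-253, 4))), 2992), -1669) = Mul(Add(Add(-2448, Rational(1505, 4)), 2992), -1669) = Mul(Add(Rational(-8287, 4), 2992), -1669) = Mul(Rational(3681, 4), -1669) = Rational(-6143589, 4)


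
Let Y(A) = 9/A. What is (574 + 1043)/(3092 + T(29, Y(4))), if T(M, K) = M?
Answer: 1617/3121 ≈ 0.51810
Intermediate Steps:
(574 + 1043)/(3092 + T(29, Y(4))) = (574 + 1043)/(3092 + 29) = 1617/3121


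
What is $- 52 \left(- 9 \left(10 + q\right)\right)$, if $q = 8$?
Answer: $8424$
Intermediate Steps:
$- 52 \left(- 9 \left(10 + q\right)\right) = - 52 \left(- 9 \left(10 + 8\right)\right) = - 52 \left(\left(-9\right) 18\right) = \left(-52\right) \left(-162\right) = 8424$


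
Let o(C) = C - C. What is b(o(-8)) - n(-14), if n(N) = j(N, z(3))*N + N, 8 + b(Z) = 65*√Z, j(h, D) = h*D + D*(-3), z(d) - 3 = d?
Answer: -1422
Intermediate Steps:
z(d) = 3 + d
o(C) = 0
j(h, D) = -3*D + D*h (j(h, D) = D*h - 3*D = -3*D + D*h)
b(Z) = -8 + 65*√Z
n(N) = N + N*(-18 + 6*N) (n(N) = ((3 + 3)*(-3 + N))*N + N = (6*(-3 + N))*N + N = (-18 + 6*N)*N + N = N*(-18 + 6*N) + N = N + N*(-18 + 6*N))
b(o(-8)) - n(-14) = (-8 + 65*√0) - (-14)*(-17 + 6*(-14)) = (-8 + 65*0) - (-14)*(-17 - 84) = (-8 + 0) - (-14)*(-101) = -8 - 1*1414 = -8 - 1414 = -1422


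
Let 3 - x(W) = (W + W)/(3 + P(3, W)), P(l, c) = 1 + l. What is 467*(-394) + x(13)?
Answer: -1287991/7 ≈ -1.8400e+5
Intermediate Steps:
x(W) = 3 - 2*W/7 (x(W) = 3 - (W + W)/(3 + (1 + 3)) = 3 - 2*W/(3 + 4) = 3 - 2*W/7)
467*(-394) + x(13) = 467*(-394) + (3 - 2/7*13) = -183998 + (3 - 26/7) = -183998 - 5/7 = -1287991/7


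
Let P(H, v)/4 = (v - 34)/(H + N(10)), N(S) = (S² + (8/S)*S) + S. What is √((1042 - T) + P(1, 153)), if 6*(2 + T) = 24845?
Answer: I*√111342/6 ≈ 55.613*I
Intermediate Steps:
T = 24833/6 (T = -2 + (⅙)*24845 = -2 + 24845/6 = 24833/6 ≈ 4138.8)
N(S) = 8 + S + S² (N(S) = (S² + 8) + S = (8 + S²) + S = 8 + S + S²)
P(H, v) = 4*(-34 + v)/(118 + H) (P(H, v) = 4*((v - 34)/(H + (8 + 10 + 10²))) = 4*((-34 + v)/(H + (8 + 10 + 100))) = 4*((-34 + v)/(H + 118)) = 4*((-34 + v)/(118 + H)) = 4*(-34 + v)/(118 + H))
√((1042 - T) + P(1, 153)) = √((1042 - 1*24833/6) + 4*(-34 + 153)/(118 + 1)) = √((1042 - 24833/6) + 4*119/119) = √(-18581/6 + 4*(1/119)*119) = √(-18581/6 + 4) = √(-18557/6) = I*√111342/6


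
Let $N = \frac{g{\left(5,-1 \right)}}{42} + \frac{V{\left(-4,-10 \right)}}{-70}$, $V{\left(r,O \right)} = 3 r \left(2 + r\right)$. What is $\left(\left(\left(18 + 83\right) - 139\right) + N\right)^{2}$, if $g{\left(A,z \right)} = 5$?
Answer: $\frac{64432729}{44100} \approx 1461.1$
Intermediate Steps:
$V{\left(r,O \right)} = 3 r \left(2 + r\right)$
$N = - \frac{47}{210}$ ($N = \frac{5}{42} + \frac{3 \left(-4\right) \left(2 - 4\right)}{-70} = 5 \cdot \frac{1}{42} + 3 \left(-4\right) \left(-2\right) \left(- \frac{1}{70}\right) = \frac{5}{42} + 24 \left(- \frac{1}{70}\right) = \frac{5}{42} - \frac{12}{35} = - \frac{47}{210} \approx -0.22381$)
$\left(\left(\left(18 + 83\right) - 139\right) + N\right)^{2} = \left(\left(\left(18 + 83\right) - 139\right) - \frac{47}{210}\right)^{2} = \left(\left(101 - 139\right) - \frac{47}{210}\right)^{2} = \left(-38 - \frac{47}{210}\right)^{2} = \left(- \frac{8027}{210}\right)^{2} = \frac{64432729}{44100}$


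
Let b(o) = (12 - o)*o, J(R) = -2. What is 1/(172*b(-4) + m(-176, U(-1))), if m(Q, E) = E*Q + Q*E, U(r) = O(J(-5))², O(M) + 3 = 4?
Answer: -1/11360 ≈ -8.8028e-5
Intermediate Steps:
O(M) = 1 (O(M) = -3 + 4 = 1)
U(r) = 1 (U(r) = 1² = 1)
m(Q, E) = 2*E*Q (m(Q, E) = E*Q + E*Q = 2*E*Q)
b(o) = o*(12 - o)
1/(172*b(-4) + m(-176, U(-1))) = 1/(172*(-4*(12 - 1*(-4))) + 2*1*(-176)) = 1/(172*(-4*(12 + 4)) - 352) = 1/(172*(-4*16) - 352) = 1/(172*(-64) - 352) = 1/(-11008 - 352) = 1/(-11360) = -1/11360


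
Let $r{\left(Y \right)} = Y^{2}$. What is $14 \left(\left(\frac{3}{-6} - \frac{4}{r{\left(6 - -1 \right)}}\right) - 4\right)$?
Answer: $- \frac{449}{7} \approx -64.143$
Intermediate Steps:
$14 \left(\left(\frac{3}{-6} - \frac{4}{r{\left(6 - -1 \right)}}\right) - 4\right) = 14 \left(\left(\frac{3}{-6} - \frac{4}{\left(6 - -1\right)^{2}}\right) - 4\right) = 14 \left(\left(3 \left(- \frac{1}{6}\right) - \frac{4}{\left(6 + 1\right)^{2}}\right) - 4\right) = 14 \left(\left(- \frac{1}{2} - \frac{4}{7^{2}}\right) - 4\right) = 14 \left(\left(- \frac{1}{2} - \frac{4}{49}\right) - 4\right) = 14 \left(- \frac{57}{98} - 4\right) = 14 \left(- \frac{449}{98}\right) = - \frac{449}{7}$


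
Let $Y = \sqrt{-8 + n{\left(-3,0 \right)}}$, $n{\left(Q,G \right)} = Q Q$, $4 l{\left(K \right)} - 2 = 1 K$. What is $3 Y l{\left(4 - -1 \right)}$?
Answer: $\frac{21}{4} \approx 5.25$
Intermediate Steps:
$l{\left(K \right)} = \frac{1}{2} + \frac{K}{4}$ ($l{\left(K \right)} = \frac{1}{2} + \frac{1 K}{4} = \frac{1}{2} + \frac{K}{4}$)
$n{\left(Q,G \right)} = Q^{2}$
$Y = 1$ ($Y = \sqrt{-8 + \left(-3\right)^{2}} = \sqrt{-8 + 9} = \sqrt{1} = 1$)
$3 Y l{\left(4 - -1 \right)} = 3 \cdot 1 \left(\frac{1}{2} + \frac{4 - -1}{4}\right) = 3 \left(\frac{1}{2} + \frac{4 + 1}{4}\right) = 3 \left(\frac{1}{2} + \frac{1}{4} \cdot 5\right) = 3 \left(\frac{1}{2} + \frac{5}{4}\right) = 3 \cdot \frac{7}{4} = \frac{21}{4}$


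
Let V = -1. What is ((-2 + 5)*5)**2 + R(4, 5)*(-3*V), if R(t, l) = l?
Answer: 240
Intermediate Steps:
((-2 + 5)*5)**2 + R(4, 5)*(-3*V) = ((-2 + 5)*5)**2 + 5*(-3*(-1)) = (3*5)**2 + 5*3 = 15**2 + 15 = 225 + 15 = 240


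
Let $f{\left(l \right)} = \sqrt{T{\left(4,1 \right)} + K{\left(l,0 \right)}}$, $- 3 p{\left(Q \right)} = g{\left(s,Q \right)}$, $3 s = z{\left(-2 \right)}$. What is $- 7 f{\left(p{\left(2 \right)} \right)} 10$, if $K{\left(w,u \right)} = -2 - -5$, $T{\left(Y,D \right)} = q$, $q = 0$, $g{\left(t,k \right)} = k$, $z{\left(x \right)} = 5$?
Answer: $- 70 \sqrt{3} \approx -121.24$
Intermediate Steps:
$s = \frac{5}{3}$ ($s = \frac{1}{3} \cdot 5 = \frac{5}{3} \approx 1.6667$)
$T{\left(Y,D \right)} = 0$
$K{\left(w,u \right)} = 3$ ($K{\left(w,u \right)} = -2 + 5 = 3$)
$p{\left(Q \right)} = - \frac{Q}{3}$
$f{\left(l \right)} = \sqrt{3}$ ($f{\left(l \right)} = \sqrt{0 + 3} = \sqrt{3}$)
$- 7 f{\left(p{\left(2 \right)} \right)} 10 = - 7 \sqrt{3} \cdot 10 = - 70 \sqrt{3}$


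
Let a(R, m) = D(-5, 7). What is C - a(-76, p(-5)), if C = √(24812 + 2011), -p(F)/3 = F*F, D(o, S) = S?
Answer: -7 + √26823 ≈ 156.78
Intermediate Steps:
p(F) = -3*F² (p(F) = -3*F*F = -3*F²)
a(R, m) = 7
C = √26823 ≈ 163.78
C - a(-76, p(-5)) = √26823 - 1*7 = √26823 - 7 = -7 + √26823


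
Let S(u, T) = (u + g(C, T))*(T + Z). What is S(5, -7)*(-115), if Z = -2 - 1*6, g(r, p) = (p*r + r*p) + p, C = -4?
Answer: 93150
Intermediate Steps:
g(r, p) = p + 2*p*r (g(r, p) = (p*r + p*r) + p = 2*p*r + p = p + 2*p*r)
Z = -8 (Z = -2 - 6 = -8)
S(u, T) = (-8 + T)*(u - 7*T) (S(u, T) = (u + T*(1 + 2*(-4)))*(T - 8) = (u + T*(1 - 8))*(-8 + T) = (u + T*(-7))*(-8 + T) = (u - 7*T)*(-8 + T) = (-8 + T)*(u - 7*T))
S(5, -7)*(-115) = (-8*5 - 7*(-7)² + 56*(-7) - 7*5)*(-115) = (-40 - 7*49 - 392 - 35)*(-115) = (-40 - 343 - 392 - 35)*(-115) = -810*(-115) = 93150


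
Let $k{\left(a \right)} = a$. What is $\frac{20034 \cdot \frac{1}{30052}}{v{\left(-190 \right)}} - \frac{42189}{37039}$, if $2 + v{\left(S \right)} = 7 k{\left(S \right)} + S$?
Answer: $- \frac{965215392771}{847066077308} \approx -1.1395$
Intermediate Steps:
$v{\left(S \right)} = -2 + 8 S$ ($v{\left(S \right)} = -2 + \left(7 S + S\right) = -2 + 8 S$)
$\frac{20034 \cdot \frac{1}{30052}}{v{\left(-190 \right)}} - \frac{42189}{37039} = \frac{20034 \cdot \frac{1}{30052}}{-2 + 8 \left(-190\right)} - \frac{42189}{37039} = \frac{20034 \cdot \frac{1}{30052}}{-2 - 1520} - \frac{42189}{37039} = \frac{10017}{15026 \left(-1522\right)} - \frac{42189}{37039} = \frac{10017}{15026} \left(- \frac{1}{1522}\right) - \frac{42189}{37039} = - \frac{10017}{22869572} - \frac{42189}{37039} = - \frac{965215392771}{847066077308}$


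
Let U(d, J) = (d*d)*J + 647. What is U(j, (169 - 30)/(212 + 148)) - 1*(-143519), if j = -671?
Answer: 114483259/360 ≈ 3.1801e+5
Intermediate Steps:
U(d, J) = 647 + J*d² (U(d, J) = d²*J + 647 = J*d² + 647 = 647 + J*d²)
U(j, (169 - 30)/(212 + 148)) - 1*(-143519) = (647 + ((169 - 30)/(212 + 148))*(-671)²) - 1*(-143519) = (647 + (139/360)*450241) + 143519 = (647 + 62583499/360) + 143519 = 62816419/360 + 143519 = 114483259/360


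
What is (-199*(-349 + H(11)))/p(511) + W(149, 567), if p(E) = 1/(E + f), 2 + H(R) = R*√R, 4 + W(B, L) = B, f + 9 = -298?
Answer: 14249341 - 446556*√11 ≈ 1.2768e+7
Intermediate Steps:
f = -307 (f = -9 - 298 = -307)
W(B, L) = -4 + B
H(R) = -2 + R^(3/2) (H(R) = -2 + R*√R = -2 + R^(3/2))
p(E) = 1/(-307 + E) (p(E) = 1/(E - 307) = 1/(-307 + E))
(-199*(-349 + H(11)))/p(511) + W(149, 567) = (-199*(-349 + (-2 + 11^(3/2))))/(1/(-307 + 511)) + (-4 + 149) = (-199*(-349 + (-2 + 11*√11)))/(1/204) + 145 = (-199*(-351 + 11*√11))/(1/204) + 145 = (69849 - 2189*√11)*204 + 145 = (14249196 - 446556*√11) + 145 = 14249341 - 446556*√11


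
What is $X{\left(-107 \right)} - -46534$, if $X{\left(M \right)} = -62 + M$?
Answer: $46365$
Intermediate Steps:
$X{\left(-107 \right)} - -46534 = \left(-62 - 107\right) - -46534 = -169 + 46534 = 46365$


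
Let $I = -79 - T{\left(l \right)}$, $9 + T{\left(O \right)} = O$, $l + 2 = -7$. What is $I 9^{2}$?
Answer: $-4941$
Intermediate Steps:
$l = -9$ ($l = -2 - 7 = -9$)
$T{\left(O \right)} = -9 + O$
$I = -61$ ($I = -79 - \left(-9 - 9\right) = -79 - -18 = -79 + 18 = -61$)
$I 9^{2} = - 61 \cdot 9^{2} = \left(-61\right) 81 = -4941$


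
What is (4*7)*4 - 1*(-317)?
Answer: 429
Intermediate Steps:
(4*7)*4 - 1*(-317) = 28*4 + 317 = 112 + 317 = 429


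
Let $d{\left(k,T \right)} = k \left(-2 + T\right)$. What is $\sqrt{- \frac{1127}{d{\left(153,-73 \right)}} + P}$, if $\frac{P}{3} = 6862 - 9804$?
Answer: $\frac{i \sqrt{5165138373}}{765} \approx 93.946 i$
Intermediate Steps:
$P = -8826$ ($P = 3 \left(6862 - 9804\right) = 3 \left(-2942\right) = -8826$)
$\sqrt{- \frac{1127}{d{\left(153,-73 \right)}} + P} = \sqrt{- \frac{1127}{153 \left(-2 - 73\right)} - 8826} = \sqrt{- \frac{1127}{153 \left(-75\right)} - 8826} = \sqrt{- \frac{1127}{-11475} - 8826} = \sqrt{\left(-1127\right) \left(- \frac{1}{11475}\right) - 8826} = \sqrt{\frac{1127}{11475} - 8826} = \sqrt{- \frac{101277223}{11475}} = \frac{i \sqrt{5165138373}}{765}$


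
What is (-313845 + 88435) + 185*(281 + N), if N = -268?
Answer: -223005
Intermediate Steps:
(-313845 + 88435) + 185*(281 + N) = (-313845 + 88435) + 185*(281 - 268) = -225410 + 185*13 = -225410 + 2405 = -223005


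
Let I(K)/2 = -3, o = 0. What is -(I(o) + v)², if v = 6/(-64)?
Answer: -38025/1024 ≈ -37.134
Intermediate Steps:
I(K) = -6 (I(K) = 2*(-3) = -6)
v = -3/32 (v = 6*(-1/64) = -3/32 ≈ -0.093750)
-(I(o) + v)² = -(-6 - 3/32)² = -(-195/32)² = -1*38025/1024 = -38025/1024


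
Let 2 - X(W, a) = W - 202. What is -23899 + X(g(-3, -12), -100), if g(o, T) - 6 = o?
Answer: -23698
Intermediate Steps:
g(o, T) = 6 + o
X(W, a) = 204 - W (X(W, a) = 2 - (W - 202) = 2 - (-202 + W) = 2 + (202 - W) = 204 - W)
-23899 + X(g(-3, -12), -100) = -23899 + (204 - (6 - 3)) = -23899 + (204 - 1*3) = -23899 + (204 - 3) = -23899 + 201 = -23698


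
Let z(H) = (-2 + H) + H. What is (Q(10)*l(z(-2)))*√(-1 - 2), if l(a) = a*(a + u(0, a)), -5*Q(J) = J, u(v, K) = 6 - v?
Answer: 0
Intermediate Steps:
Q(J) = -J/5
z(H) = -2 + 2*H
l(a) = a*(6 + a) (l(a) = a*(a + (6 - 1*0)) = a*(a + (6 + 0)) = a*(a + 6) = a*(6 + a))
(Q(10)*l(z(-2)))*√(-1 - 2) = ((-⅕*10)*((-2 + 2*(-2))*(6 + (-2 + 2*(-2)))))*√(-1 - 2) = (-2*(-2 - 4)*(6 + (-2 - 4)))*√(-3) = (-(-12)*(6 - 6))*(I*√3) = (-(-12)*0)*(I*√3) = (-2*0)*(I*√3) = 0*(I*√3) = 0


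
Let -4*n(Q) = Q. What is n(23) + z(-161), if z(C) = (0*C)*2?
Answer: -23/4 ≈ -5.7500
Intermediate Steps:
n(Q) = -Q/4
z(C) = 0 (z(C) = 0*2 = 0)
n(23) + z(-161) = -1/4*23 + 0 = -23/4 + 0 = -23/4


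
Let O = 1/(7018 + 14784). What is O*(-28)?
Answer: -14/10901 ≈ -0.0012843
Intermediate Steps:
O = 1/21802 ≈ 4.5867e-5
O*(-28) = (1/21802)*(-28) = -14/10901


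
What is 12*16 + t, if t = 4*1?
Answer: 196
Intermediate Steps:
t = 4
12*16 + t = 12*16 + 4 = 192 + 4 = 196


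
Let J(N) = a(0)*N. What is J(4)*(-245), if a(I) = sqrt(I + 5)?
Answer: -980*sqrt(5) ≈ -2191.3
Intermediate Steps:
a(I) = sqrt(5 + I)
J(N) = N*sqrt(5) (J(N) = sqrt(5 + 0)*N = sqrt(5)*N = N*sqrt(5))
J(4)*(-245) = (4*sqrt(5))*(-245) = -980*sqrt(5)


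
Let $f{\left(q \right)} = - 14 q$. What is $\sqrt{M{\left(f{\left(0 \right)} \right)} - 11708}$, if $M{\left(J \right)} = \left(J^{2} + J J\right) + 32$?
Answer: $2 i \sqrt{2919} \approx 108.06 i$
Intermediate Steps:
$M{\left(J \right)} = 32 + 2 J^{2}$ ($M{\left(J \right)} = \left(J^{2} + J^{2}\right) + 32 = 2 J^{2} + 32 = 32 + 2 J^{2}$)
$\sqrt{M{\left(f{\left(0 \right)} \right)} - 11708} = \sqrt{\left(32 + 2 \left(\left(-14\right) 0\right)^{2}\right) - 11708} = \sqrt{\left(32 + 2 \cdot 0^{2}\right) - 11708} = \sqrt{\left(32 + 2 \cdot 0\right) - 11708} = \sqrt{\left(32 + 0\right) - 11708} = \sqrt{32 - 11708} = \sqrt{-11676} = 2 i \sqrt{2919}$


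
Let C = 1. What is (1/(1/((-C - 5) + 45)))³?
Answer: 59319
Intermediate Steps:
(1/(1/((-C - 5) + 45)))³ = (1/(1/((-1*1 - 5) + 45)))³ = (1/(1/((-1 - 5) + 45)))³ = (1/(1/(-6 + 45)))³ = (1/(1/39))³ = 39³ = 59319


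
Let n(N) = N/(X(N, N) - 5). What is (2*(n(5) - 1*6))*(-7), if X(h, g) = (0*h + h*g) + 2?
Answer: 889/11 ≈ 80.818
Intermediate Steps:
X(h, g) = 2 + g*h (X(h, g) = (0 + g*h) + 2 = g*h + 2 = 2 + g*h)
n(N) = N/(-3 + N²) (n(N) = N/((2 + N*N) - 5) = N/((2 + N²) - 5) = N/(-3 + N²))
(2*(n(5) - 1*6))*(-7) = (2*(5/(-3 + 5²) - 1*6))*(-7) = (2*(5/(-3 + 25) - 6))*(-7) = (2*(5/22 - 6))*(-7) = (2*(-127/22))*(-7) = -127/11*(-7) = 889/11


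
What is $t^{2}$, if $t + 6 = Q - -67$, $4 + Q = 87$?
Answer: $20736$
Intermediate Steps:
$Q = 83$ ($Q = -4 + 87 = 83$)
$t = 144$ ($t = -6 + \left(83 - -67\right) = -6 + \left(83 + 67\right) = -6 + 150 = 144$)
$t^{2} = 144^{2} = 20736$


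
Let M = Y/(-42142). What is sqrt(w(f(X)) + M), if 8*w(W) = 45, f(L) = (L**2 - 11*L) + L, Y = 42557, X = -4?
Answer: sqrt(32785085314)/84284 ≈ 2.1483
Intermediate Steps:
f(L) = L**2 - 10*L
w(W) = 45/8 (w(W) = (1/8)*45 = 45/8)
M = -42557/42142 (M = 42557/(-42142) = 42557*(-1/42142) = -42557/42142 ≈ -1.0098)
sqrt(w(f(X)) + M) = sqrt(45/8 - 42557/42142) = sqrt(777967/168568) = sqrt(32785085314)/84284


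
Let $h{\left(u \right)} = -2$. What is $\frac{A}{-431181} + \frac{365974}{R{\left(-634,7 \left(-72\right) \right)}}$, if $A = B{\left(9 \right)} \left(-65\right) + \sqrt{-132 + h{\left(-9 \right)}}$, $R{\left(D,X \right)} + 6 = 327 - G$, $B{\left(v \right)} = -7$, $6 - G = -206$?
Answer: $\frac{157800985699}{46998729} - \frac{i \sqrt{134}}{431181} \approx 3357.6 - 2.6847 \cdot 10^{-5} i$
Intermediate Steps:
$G = 212$ ($G = 6 - -206 = 6 + 206 = 212$)
$R{\left(D,X \right)} = 109$ ($R{\left(D,X \right)} = -6 + \left(327 - 212\right) = -6 + 115 = 109$)
$A = 455 + i \sqrt{134}$ ($A = \left(-7\right) \left(-65\right) + \sqrt{-132 - 2} = 455 + \sqrt{-134} = 455 + i \sqrt{134} \approx 455.0 + 11.576 i$)
$\frac{A}{-431181} + \frac{365974}{R{\left(-634,7 \left(-72\right) \right)}} = \frac{455 + i \sqrt{134}}{-431181} + \frac{365974}{109} = \left(455 + i \sqrt{134}\right) \left(- \frac{1}{431181}\right) + 365974 \cdot \frac{1}{109} = \left(- \frac{455}{431181} - \frac{i \sqrt{134}}{431181}\right) + \frac{365974}{109} = \frac{157800985699}{46998729} - \frac{i \sqrt{134}}{431181}$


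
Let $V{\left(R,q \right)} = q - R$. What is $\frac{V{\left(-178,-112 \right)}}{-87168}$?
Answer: $- \frac{11}{14528} \approx -0.00075716$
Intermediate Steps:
$\frac{V{\left(-178,-112 \right)}}{-87168} = \frac{-112 - -178}{-87168} = \left(-112 + 178\right) \left(- \frac{1}{87168}\right) = 66 \left(- \frac{1}{87168}\right) = - \frac{11}{14528}$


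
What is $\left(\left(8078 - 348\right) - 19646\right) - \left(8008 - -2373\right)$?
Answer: $-22297$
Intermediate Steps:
$\left(\left(8078 - 348\right) - 19646\right) - \left(8008 - -2373\right) = \left(7730 - 19646\right) - \left(8008 + 2373\right) = -11916 - 10381 = -22297$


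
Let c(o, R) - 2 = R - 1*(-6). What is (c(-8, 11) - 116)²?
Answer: 9409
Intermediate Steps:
c(o, R) = 8 + R (c(o, R) = 2 + (R - 1*(-6)) = 2 + (R + 6) = 2 + (6 + R) = 8 + R)
(c(-8, 11) - 116)² = ((8 + 11) - 116)² = (19 - 116)² = (-97)² = 9409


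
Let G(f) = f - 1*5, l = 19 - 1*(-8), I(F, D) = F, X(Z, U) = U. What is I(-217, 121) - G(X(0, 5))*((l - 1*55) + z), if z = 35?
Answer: -217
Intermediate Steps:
l = 27 (l = 19 + 8 = 27)
G(f) = -5 + f (G(f) = f - 5 = -5 + f)
I(-217, 121) - G(X(0, 5))*((l - 1*55) + z) = -217 - (-5 + 5)*((27 - 1*55) + 35) = -217 - 0*((27 - 55) + 35) = -217 - 0*(-28 + 35) = -217 - 0*7 = -217 - 1*0 = -217 + 0 = -217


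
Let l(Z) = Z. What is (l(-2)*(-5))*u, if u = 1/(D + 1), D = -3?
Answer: -5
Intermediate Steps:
u = -½ (u = 1/(-3 + 1) = 1/(-2) = -½ ≈ -0.50000)
(l(-2)*(-5))*u = -2*(-5)*(-½) = 10*(-½) = -5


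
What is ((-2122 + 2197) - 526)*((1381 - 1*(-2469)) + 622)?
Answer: -2016872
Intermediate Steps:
((-2122 + 2197) - 526)*((1381 - 1*(-2469)) + 622) = (75 - 526)*((1381 + 2469) + 622) = -451*(3850 + 622) = -451*4472 = -2016872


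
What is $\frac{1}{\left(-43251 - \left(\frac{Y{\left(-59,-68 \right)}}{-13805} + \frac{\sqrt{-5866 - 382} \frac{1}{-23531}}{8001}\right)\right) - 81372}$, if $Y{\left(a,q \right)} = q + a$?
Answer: $- \frac{420930474084220381745427245205}{52457622344175211244618706322640902} - \frac{35880416541706275 i \sqrt{1562}}{52457622344175211244618706322640902} \approx -8.0242 \cdot 10^{-6} - 2.7033 \cdot 10^{-17} i$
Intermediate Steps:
$Y{\left(a,q \right)} = a + q$
$\frac{1}{\left(-43251 - \left(\frac{Y{\left(-59,-68 \right)}}{-13805} + \frac{\sqrt{-5866 - 382} \frac{1}{-23531}}{8001}\right)\right) - 81372} = \frac{1}{\left(-43251 - \left(\frac{-59 - 68}{-13805} + \frac{\sqrt{-5866 - 382} \frac{1}{-23531}}{8001}\right)\right) - 81372} = \frac{1}{\left(-43251 - \left(\left(-127\right) \left(- \frac{1}{13805}\right) + \sqrt{-5866 + \left(-5144 + 4762\right)} \left(- \frac{1}{23531}\right) \frac{1}{8001}\right)\right) - 81372} = \frac{1}{\left(-43251 - \left(\frac{127}{13805} + \sqrt{-5866 - 382} \left(- \frac{1}{23531}\right) \frac{1}{8001}\right)\right) - 81372} = \frac{1}{\left(-43251 - \left(\frac{127}{13805} + \sqrt{-6248} \left(- \frac{1}{23531}\right) \frac{1}{8001}\right)\right) - 81372} = \frac{1}{\left(-43251 - \left(\frac{127}{13805} + 2 i \sqrt{1562} \left(- \frac{1}{23531}\right) \frac{1}{8001}\right)\right) - 81372} = \frac{1}{\left(-43251 - \left(\frac{127}{13805} + - \frac{2 i \sqrt{1562}}{23531} \cdot \frac{1}{8001}\right)\right) - 81372} = \frac{1}{\left(-43251 - \left(\frac{127}{13805} - \frac{2 i \sqrt{1562}}{188271531}\right)\right) - 81372} = \frac{1}{\left(- \frac{597080182}{13805} + \frac{2 i \sqrt{1562}}{188271531}\right) - 81372} = \frac{1}{- \frac{1720420642}{13805} + \frac{2 i \sqrt{1562}}{188271531}}$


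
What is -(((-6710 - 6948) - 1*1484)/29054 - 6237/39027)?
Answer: 128692772/188981743 ≈ 0.68098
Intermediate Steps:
-(((-6710 - 6948) - 1*1484)/29054 - 6237/39027) = -((-13658 - 1484)*(1/29054) - 6237*1/39027) = -(-15142*1/29054 - 2079/13009) = -(-7571/14527 - 2079/13009) = -1*(-128692772/188981743) = 128692772/188981743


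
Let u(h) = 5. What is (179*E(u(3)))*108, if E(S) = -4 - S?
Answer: -173988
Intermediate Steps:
(179*E(u(3)))*108 = (179*(-4 - 1*5))*108 = (179*(-4 - 5))*108 = (179*(-9))*108 = -1611*108 = -173988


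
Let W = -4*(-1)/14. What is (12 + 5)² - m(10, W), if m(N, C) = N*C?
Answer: 2003/7 ≈ 286.14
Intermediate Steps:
W = 2/7 (W = 4*(1/14) = 2/7 ≈ 0.28571)
m(N, C) = C*N
(12 + 5)² - m(10, W) = (12 + 5)² - 2*10/7 = 17² - 1*20/7 = 289 - 20/7 = 2003/7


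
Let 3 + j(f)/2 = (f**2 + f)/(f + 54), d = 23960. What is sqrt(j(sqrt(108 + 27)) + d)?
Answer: sqrt(431262 + 23956*sqrt(15))/sqrt(18 + sqrt(15)) ≈ 154.79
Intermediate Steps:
j(f) = -6 + 2*(f + f**2)/(54 + f) (j(f) = -6 + 2*((f**2 + f)/(f + 54)) = -6 + 2*((f + f**2)/(54 + f)) = -6 + 2*(f + f**2)/(54 + f))
sqrt(j(sqrt(108 + 27)) + d) = sqrt(2*(-162 + (sqrt(108 + 27))**2 - 2*sqrt(108 + 27))/(54 + sqrt(108 + 27)) + 23960) = sqrt(2*(-162 + (sqrt(135))**2 - 6*sqrt(15))/(54 + sqrt(135)) + 23960) = sqrt(2*(-162 + (3*sqrt(15))**2 - 6*sqrt(15))/(54 + 3*sqrt(15)) + 23960) = sqrt(2*(-162 + 135 - 6*sqrt(15))/(54 + 3*sqrt(15)) + 23960) = sqrt(2*(-27 - 6*sqrt(15))/(54 + 3*sqrt(15)) + 23960) = sqrt(23960 + 2*(-27 - 6*sqrt(15))/(54 + 3*sqrt(15)))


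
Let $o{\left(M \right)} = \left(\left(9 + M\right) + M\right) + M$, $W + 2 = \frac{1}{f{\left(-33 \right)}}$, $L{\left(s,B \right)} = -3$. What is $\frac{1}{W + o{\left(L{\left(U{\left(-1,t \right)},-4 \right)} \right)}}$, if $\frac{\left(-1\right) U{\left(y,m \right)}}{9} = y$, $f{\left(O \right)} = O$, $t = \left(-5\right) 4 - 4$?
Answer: $- \frac{33}{67} \approx -0.49254$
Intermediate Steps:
$t = -24$ ($t = -20 - 4 = -24$)
$U{\left(y,m \right)} = - 9 y$
$W = - \frac{67}{33}$ ($W = -2 + \frac{1}{-33} = -2 - \frac{1}{33} = - \frac{67}{33} \approx -2.0303$)
$o{\left(M \right)} = 9 + 3 M$ ($o{\left(M \right)} = \left(9 + 2 M\right) + M = 9 + 3 M$)
$\frac{1}{W + o{\left(L{\left(U{\left(-1,t \right)},-4 \right)} \right)}} = \frac{1}{- \frac{67}{33} + \left(9 + 3 \left(-3\right)\right)} = \frac{1}{- \frac{67}{33} + \left(9 - 9\right)} = \frac{1}{- \frac{67}{33} + 0} = \frac{1}{- \frac{67}{33}} = - \frac{33}{67}$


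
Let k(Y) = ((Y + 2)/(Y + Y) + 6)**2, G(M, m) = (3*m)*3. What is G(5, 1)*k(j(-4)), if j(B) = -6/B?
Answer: 1849/4 ≈ 462.25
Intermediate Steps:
G(M, m) = 9*m
k(Y) = (6 + (2 + Y)/(2*Y))**2 (k(Y) = ((2 + Y)/((2*Y)) + 6)**2 = ((2 + Y)*(1/(2*Y)) + 6)**2 = ((2 + Y)/(2*Y) + 6)**2 = (6 + (2 + Y)/(2*Y))**2)
G(5, 1)*k(j(-4)) = (9*1)*((2 + 13*(-6/(-4)))**2/(4*(-6/(-4))**2)) = 9*((2 + 13*(-6*(-1/4)))**2/(4*(-6*(-1/4))**2)) = 9*((2 + 13*(3/2))**2/(4*(3/2)**2)) = 9*((1/4)*(4/9)*(2 + 39/2)**2) = 9*((1/4)*(4/9)*(43/2)**2) = 9*((1/4)*(4/9)*(1849/4)) = 9*(1849/36) = 1849/4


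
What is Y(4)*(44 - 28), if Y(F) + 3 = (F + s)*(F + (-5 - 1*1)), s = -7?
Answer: 48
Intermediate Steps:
Y(F) = -3 + (-7 + F)*(-6 + F) (Y(F) = -3 + (F - 7)*(F + (-5 - 1*1)) = -3 + (-7 + F)*(F + (-5 - 1)) = -3 + (-7 + F)*(F - 6) = -3 + (-7 + F)*(-6 + F))
Y(4)*(44 - 28) = (39 + 4**2 - 13*4)*(44 - 28) = (39 + 16 - 52)*16 = 3*16 = 48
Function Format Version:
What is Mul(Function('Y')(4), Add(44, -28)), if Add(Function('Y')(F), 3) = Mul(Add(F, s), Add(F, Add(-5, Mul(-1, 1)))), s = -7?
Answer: 48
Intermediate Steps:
Function('Y')(F) = Add(-3, Mul(Add(-7, F), Add(-6, F))) (Function('Y')(F) = Add(-3, Mul(Add(F, -7), Add(F, Add(-5, Mul(-1, 1))))) = Add(-3, Mul(Add(-7, F), Add(F, Add(-5, -1)))) = Add(-3, Mul(Add(-7, F), Add(F, -6))) = Add(-3, Mul(Add(-7, F), Add(-6, F))))
Mul(Function('Y')(4), Add(44, -28)) = Mul(Add(39, Pow(4, 2), Mul(-13, 4)), Add(44, -28)) = Mul(Add(39, 16, -52), 16) = Mul(3, 16) = 48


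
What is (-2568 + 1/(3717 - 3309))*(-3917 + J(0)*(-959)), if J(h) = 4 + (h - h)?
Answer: 8123151479/408 ≈ 1.9910e+7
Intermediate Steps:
J(h) = 4 (J(h) = 4 + 0 = 4)
(-2568 + 1/(3717 - 3309))*(-3917 + J(0)*(-959)) = (-2568 + 1/(3717 - 3309))*(-3917 + 4*(-959)) = (-2568 + 1/408)*(-3917 - 3836) = (-2568 + 1/408)*(-7753) = -1047743/408*(-7753) = 8123151479/408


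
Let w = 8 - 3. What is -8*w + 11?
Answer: -29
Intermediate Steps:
w = 5
-8*w + 11 = -8*5 + 11 = -40 + 11 = -29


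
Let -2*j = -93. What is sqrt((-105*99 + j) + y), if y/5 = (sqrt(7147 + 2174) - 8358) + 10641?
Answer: sqrt(4266 + 20*sqrt(9321))/2 ≈ 39.360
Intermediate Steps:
j = 93/2 (j = -1/2*(-93) = 93/2 ≈ 46.500)
y = 11415 + 5*sqrt(9321) (y = 5*((sqrt(7147 + 2174) - 8358) + 10641) = 5*((sqrt(9321) - 8358) + 10641) = 5*((-8358 + sqrt(9321)) + 10641) = 5*(2283 + sqrt(9321)) = 11415 + 5*sqrt(9321) ≈ 11898.)
sqrt((-105*99 + j) + y) = sqrt((-105*99 + 93/2) + (11415 + 5*sqrt(9321))) = sqrt((-10395 + 93/2) + (11415 + 5*sqrt(9321))) = sqrt(-20697/2 + (11415 + 5*sqrt(9321))) = sqrt(2133/2 + 5*sqrt(9321))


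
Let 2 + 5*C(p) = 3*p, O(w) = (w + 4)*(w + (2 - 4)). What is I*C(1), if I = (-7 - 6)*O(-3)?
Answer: 13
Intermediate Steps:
O(w) = (-2 + w)*(4 + w) (O(w) = (4 + w)*(w - 2) = (4 + w)*(-2 + w) = (-2 + w)*(4 + w))
C(p) = -⅖ + 3*p/5 (C(p) = -⅖ + (3*p)/5 = -⅖ + 3*p/5)
I = 65 (I = (-7 - 6)*(-8 + (-3)² + 2*(-3)) = -13*(-8 + 9 - 6) = -13*(-5) = 65)
I*C(1) = 65*(-⅖ + (⅗)*1) = 65*(-⅖ + ⅗) = 65*(⅕) = 13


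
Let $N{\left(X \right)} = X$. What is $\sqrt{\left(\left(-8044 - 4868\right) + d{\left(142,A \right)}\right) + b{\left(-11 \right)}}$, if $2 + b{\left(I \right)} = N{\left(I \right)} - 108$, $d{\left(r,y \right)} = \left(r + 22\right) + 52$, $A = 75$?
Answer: $i \sqrt{12817} \approx 113.21 i$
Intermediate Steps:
$d{\left(r,y \right)} = 74 + r$ ($d{\left(r,y \right)} = \left(22 + r\right) + 52 = 74 + r$)
$b{\left(I \right)} = -110 + I$ ($b{\left(I \right)} = -2 + \left(I - 108\right) = -2 + \left(-108 + I\right) = -110 + I$)
$\sqrt{\left(\left(-8044 - 4868\right) + d{\left(142,A \right)}\right) + b{\left(-11 \right)}} = \sqrt{\left(\left(-8044 - 4868\right) + \left(74 + 142\right)\right) - 121} = \sqrt{\left(-12912 + 216\right) - 121} = \sqrt{-12696 - 121} = \sqrt{-12817} = i \sqrt{12817}$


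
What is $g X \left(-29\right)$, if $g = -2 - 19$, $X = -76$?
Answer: $-46284$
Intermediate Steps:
$g = -21$ ($g = -2 - 19 = -21$)
$g X \left(-29\right) = \left(-21\right) \left(-76\right) \left(-29\right) = 1596 \left(-29\right) = -46284$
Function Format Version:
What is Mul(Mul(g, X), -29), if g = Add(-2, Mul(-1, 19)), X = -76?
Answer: -46284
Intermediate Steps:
g = -21 (g = Add(-2, -19) = -21)
Mul(Mul(g, X), -29) = Mul(Mul(-21, -76), -29) = Mul(1596, -29) = -46284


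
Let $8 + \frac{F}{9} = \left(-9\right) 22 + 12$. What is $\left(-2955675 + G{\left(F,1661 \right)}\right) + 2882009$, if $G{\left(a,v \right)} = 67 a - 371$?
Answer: $-191019$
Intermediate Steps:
$F = -1746$ ($F = -72 + 9 \left(\left(-9\right) 22 + 12\right) = -72 + 9 \left(-198 + 12\right) = -72 + 9 \left(-186\right) = -72 - 1674 = -1746$)
$G{\left(a,v \right)} = -371 + 67 a$
$\left(-2955675 + G{\left(F,1661 \right)}\right) + 2882009 = \left(-2955675 + \left(-371 + 67 \left(-1746\right)\right)\right) + 2882009 = \left(-2955675 - 117353\right) + 2882009 = -3073028 + 2882009 = -191019$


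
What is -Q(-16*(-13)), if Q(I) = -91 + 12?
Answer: 79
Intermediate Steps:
Q(I) = -79
-Q(-16*(-13)) = -1*(-79) = 79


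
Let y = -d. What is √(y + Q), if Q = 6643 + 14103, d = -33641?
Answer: 3*√6043 ≈ 233.21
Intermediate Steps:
y = 33641 (y = -1*(-33641) = 33641)
Q = 20746
√(y + Q) = √(33641 + 20746) = √54387 = 3*√6043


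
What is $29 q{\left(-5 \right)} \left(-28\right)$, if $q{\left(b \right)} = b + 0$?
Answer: $4060$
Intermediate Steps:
$q{\left(b \right)} = b$
$29 q{\left(-5 \right)} \left(-28\right) = 29 \left(-5\right) \left(-28\right) = \left(-145\right) \left(-28\right) = 4060$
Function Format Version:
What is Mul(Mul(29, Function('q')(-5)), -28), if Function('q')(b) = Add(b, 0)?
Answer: 4060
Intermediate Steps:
Function('q')(b) = b
Mul(Mul(29, Function('q')(-5)), -28) = Mul(Mul(29, -5), -28) = Mul(-145, -28) = 4060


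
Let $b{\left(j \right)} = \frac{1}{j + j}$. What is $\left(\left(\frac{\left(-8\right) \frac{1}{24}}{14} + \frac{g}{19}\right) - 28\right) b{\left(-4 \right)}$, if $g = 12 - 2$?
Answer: $\frac{21943}{6384} \approx 3.4372$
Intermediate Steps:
$b{\left(j \right)} = \frac{1}{2 j}$
$g = 10$ ($g = 12 - 2 = 10$)
$\left(\left(\frac{\left(-8\right) \frac{1}{24}}{14} + \frac{g}{19}\right) - 28\right) b{\left(-4 \right)} = \left(\left(\frac{\left(-8\right) \frac{1}{24}}{14} + \frac{10}{19}\right) - 28\right) \frac{1}{2 \left(-4\right)} = \left(\left(\left(-8\right) \frac{1}{24} \cdot \frac{1}{14} + 10 \cdot \frac{1}{19}\right) - 28\right) \frac{1}{2} \left(- \frac{1}{4}\right) = \left(\left(\left(- \frac{1}{3}\right) \frac{1}{14} + \frac{10}{19}\right) - 28\right) \left(- \frac{1}{8}\right) = \left(\left(- \frac{1}{42} + \frac{10}{19}\right) - 28\right) \left(- \frac{1}{8}\right) = \left(\frac{401}{798} - 28\right) \left(- \frac{1}{8}\right) = \left(- \frac{21943}{798}\right) \left(- \frac{1}{8}\right) = \frac{21943}{6384}$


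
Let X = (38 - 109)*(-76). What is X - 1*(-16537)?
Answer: 21933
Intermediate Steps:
X = 5396 (X = -71*(-76) = 5396)
X - 1*(-16537) = 5396 - 1*(-16537) = 5396 + 16537 = 21933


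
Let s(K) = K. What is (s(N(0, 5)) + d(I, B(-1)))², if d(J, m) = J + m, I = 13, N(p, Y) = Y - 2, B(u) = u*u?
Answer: 289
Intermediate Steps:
B(u) = u²
N(p, Y) = -2 + Y
(s(N(0, 5)) + d(I, B(-1)))² = ((-2 + 5) + (13 + (-1)²))² = (3 + (13 + 1))² = (3 + 14)² = 17² = 289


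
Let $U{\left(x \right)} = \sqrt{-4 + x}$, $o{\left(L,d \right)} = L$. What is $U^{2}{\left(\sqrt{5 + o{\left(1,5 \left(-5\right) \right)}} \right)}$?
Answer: $-4 + \sqrt{6} \approx -1.5505$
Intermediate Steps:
$U^{2}{\left(\sqrt{5 + o{\left(1,5 \left(-5\right) \right)}} \right)} = \left(\sqrt{-4 + \sqrt{5 + 1}}\right)^{2} = \left(\sqrt{-4 + \sqrt{6}}\right)^{2} = -4 + \sqrt{6}$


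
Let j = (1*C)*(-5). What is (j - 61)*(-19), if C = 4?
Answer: 1539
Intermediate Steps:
j = -20 (j = (1*4)*(-5) = 4*(-5) = -20)
(j - 61)*(-19) = (-20 - 61)*(-19) = -81*(-19) = 1539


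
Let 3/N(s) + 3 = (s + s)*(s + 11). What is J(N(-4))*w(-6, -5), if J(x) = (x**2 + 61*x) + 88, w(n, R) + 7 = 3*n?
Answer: -7388500/3481 ≈ -2122.5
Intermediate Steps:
N(s) = 3/(-3 + 2*s*(11 + s)) (N(s) = 3/(-3 + (s + s)*(s + 11)) = 3/(-3 + (2*s)*(11 + s)) = 3/(-3 + 2*s*(11 + s)))
w(n, R) = -7 + 3*n
J(x) = 88 + x**2 + 61*x
J(N(-4))*w(-6, -5) = (88 + (3/(-3 + 2*(-4)**2 + 22*(-4)))**2 + 61*(3/(-3 + 2*(-4)**2 + 22*(-4))))*(-7 + 3*(-6)) = (88 + (3/(-3 + 2*16 - 88))**2 + 61*(3/(-3 + 2*16 - 88)))*(-7 - 18) = (88 + (3/(-3 + 32 - 88))**2 + 61*(3/(-3 + 32 - 88)))*(-25) = (88 + (3/(-59))**2 + 61*(3/(-59)))*(-25) = (88 + (3*(-1/59))**2 + 61*(3*(-1/59)))*(-25) = (88 + (-3/59)**2 + 61*(-3/59))*(-25) = (88 + 9/3481 - 183/59)*(-25) = (295540/3481)*(-25) = -7388500/3481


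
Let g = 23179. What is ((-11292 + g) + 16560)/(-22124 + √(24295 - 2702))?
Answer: -629361428/489449783 - 28447*√21593/489449783 ≈ -1.2944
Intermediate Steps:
((-11292 + g) + 16560)/(-22124 + √(24295 - 2702)) = ((-11292 + 23179) + 16560)/(-22124 + √(24295 - 2702)) = (11887 + 16560)/(-22124 + √21593) = 28447/(-22124 + √21593)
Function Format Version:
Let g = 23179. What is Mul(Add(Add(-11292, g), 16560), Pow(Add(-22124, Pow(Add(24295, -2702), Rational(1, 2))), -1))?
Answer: Add(Rational(-629361428, 489449783), Mul(Rational(-28447, 489449783), Pow(21593, Rational(1, 2)))) ≈ -1.2944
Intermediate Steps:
Mul(Add(Add(-11292, g), 16560), Pow(Add(-22124, Pow(Add(24295, -2702), Rational(1, 2))), -1)) = Mul(Add(Add(-11292, 23179), 16560), Pow(Add(-22124, Pow(Add(24295, -2702), Rational(1, 2))), -1)) = Mul(Add(11887, 16560), Pow(Add(-22124, Pow(21593, Rational(1, 2))), -1)) = Mul(28447, Pow(Add(-22124, Pow(21593, Rational(1, 2))), -1))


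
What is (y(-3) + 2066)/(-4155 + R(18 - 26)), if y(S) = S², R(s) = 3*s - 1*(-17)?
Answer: -2075/4162 ≈ -0.49856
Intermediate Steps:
R(s) = 17 + 3*s (R(s) = 3*s + 17 = 17 + 3*s)
(y(-3) + 2066)/(-4155 + R(18 - 26)) = ((-3)² + 2066)/(-4155 + (17 + 3*(18 - 26))) = (9 + 2066)/(-4155 + (17 + 3*(-8))) = 2075/(-4155 + (17 - 24)) = 2075/(-4155 - 7) = 2075/(-4162) = 2075*(-1/4162) = -2075/4162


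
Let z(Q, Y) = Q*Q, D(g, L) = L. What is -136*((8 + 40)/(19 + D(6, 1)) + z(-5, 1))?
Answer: -18632/5 ≈ -3726.4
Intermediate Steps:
z(Q, Y) = Q²
-136*((8 + 40)/(19 + D(6, 1)) + z(-5, 1)) = -136*((8 + 40)/(19 + 1) + (-5)²) = -136*(48/20 + 25) = -136*(48*(1/20) + 25) = -136*(12/5 + 25) = -136*137/5 = -18632/5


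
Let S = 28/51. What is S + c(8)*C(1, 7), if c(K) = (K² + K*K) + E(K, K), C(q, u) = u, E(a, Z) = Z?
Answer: 48580/51 ≈ 952.55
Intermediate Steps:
S = 28/51 (S = 28*(1/51) = 28/51 ≈ 0.54902)
c(K) = K + 2*K² (c(K) = (K² + K*K) + K = (K² + K²) + K = 2*K² + K = K + 2*K²)
S + c(8)*C(1, 7) = 28/51 + (8*(1 + 2*8))*7 = 28/51 + (8*(1 + 16))*7 = 28/51 + (8*17)*7 = 28/51 + 136*7 = 28/51 + 952 = 48580/51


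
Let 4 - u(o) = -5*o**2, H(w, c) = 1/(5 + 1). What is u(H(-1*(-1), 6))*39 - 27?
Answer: 1613/12 ≈ 134.42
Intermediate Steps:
H(w, c) = 1/6
u(o) = 4 + 5*o**2 (u(o) = 4 - (-5)*o**2 = 4 + 5*o**2)
u(H(-1*(-1), 6))*39 - 27 = (4 + 5*(1/6)**2)*39 - 27 = (4 + 5*(1/36))*39 - 27 = (4 + 5/36)*39 - 27 = (149/36)*39 - 27 = 1937/12 - 27 = 1613/12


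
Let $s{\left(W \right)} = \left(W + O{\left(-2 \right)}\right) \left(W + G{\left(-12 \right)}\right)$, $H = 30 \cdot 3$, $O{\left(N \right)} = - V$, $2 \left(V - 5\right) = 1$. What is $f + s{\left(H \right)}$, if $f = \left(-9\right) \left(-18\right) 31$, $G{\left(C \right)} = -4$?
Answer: $12289$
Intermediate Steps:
$V = \frac{11}{2}$ ($V = 5 + \frac{1}{2} \cdot 1 = 5 + \frac{1}{2} = \frac{11}{2} \approx 5.5$)
$O{\left(N \right)} = - \frac{11}{2}$ ($O{\left(N \right)} = \left(-1\right) \frac{11}{2} = - \frac{11}{2}$)
$H = 90$
$f = 5022$ ($f = 162 \cdot 31 = 5022$)
$s{\left(W \right)} = \left(-4 + W\right) \left(- \frac{11}{2} + W\right)$ ($s{\left(W \right)} = \left(W - \frac{11}{2}\right) \left(W - 4\right) = \left(- \frac{11}{2} + W\right) \left(-4 + W\right) = \left(-4 + W\right) \left(- \frac{11}{2} + W\right)$)
$f + s{\left(H \right)} = 5022 + \left(22 + 90^{2} - 855\right) = 5022 + \left(22 + 8100 - 855\right) = 5022 + 7267 = 12289$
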